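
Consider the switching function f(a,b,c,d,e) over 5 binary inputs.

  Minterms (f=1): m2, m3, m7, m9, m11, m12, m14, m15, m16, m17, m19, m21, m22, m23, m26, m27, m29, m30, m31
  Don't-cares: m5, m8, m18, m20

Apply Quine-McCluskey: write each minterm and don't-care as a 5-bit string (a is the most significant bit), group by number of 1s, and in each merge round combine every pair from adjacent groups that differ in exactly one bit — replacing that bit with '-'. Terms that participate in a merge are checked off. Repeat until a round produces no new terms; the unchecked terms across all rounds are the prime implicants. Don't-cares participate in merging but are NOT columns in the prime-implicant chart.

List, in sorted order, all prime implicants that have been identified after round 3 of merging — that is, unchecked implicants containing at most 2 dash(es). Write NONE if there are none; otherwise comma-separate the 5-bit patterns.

-001-, -01-1, -111-, 01-00, 010-1, 0100-, 011-0, 1-1-1

Round 0: 00010✓ 00011✓ 00101✓ 00111✓ 01000✓ 01001✓ 01011✓ 01100✓ 01110✓ 01111✓ 10000✓ 10001✓ 10010✓ 10011✓ 10100✓ 10101✓ 10110✓ 10111✓ 11010✓ 11011✓ 11101✓ 11110✓ 11111✓
Round 1: -0010✓ -0011✓ -0101✓ -0111✓ -1011✓ -1110✓ -1111✓ 0-011✓ 0-111✓ 00-11✓ 0001-✓ 001-1✓ 01-00 01-11✓ 010-1 0100- 011-0 0111-✓ 1-010✓ 1-011✓ 1-101✓ 1-110✓ 1-111✓ 10-00✓ 10-01✓ 10-10✓ 10-11✓ 100-0✓ 100-1✓ 1000-✓ 1001-✓ 101-0✓ 101-1✓ 1010-✓ 1011-✓ 11-10✓ 11-11✓ 1101-✓ 111-1✓ 1111-✓
Round 2: --011✓ --111✓ -0-11✓ -001- -01-1 -1-11✓ -111- 0--11✓ 1--10✓ 1--11✓ 1-01-✓ 1-1-1 1-11-✓ 10--0✓ 10--1✓ 10-0-✓ 10-1-✓ 100--✓ 101--✓ 11-1-✓
Round 3: ---11 1--1- 10---
PIs = {---11, -001-, -01-1, -111-, 01-00, 010-1, 0100-, 011-0, 1--1-, 1-1-1, 10---}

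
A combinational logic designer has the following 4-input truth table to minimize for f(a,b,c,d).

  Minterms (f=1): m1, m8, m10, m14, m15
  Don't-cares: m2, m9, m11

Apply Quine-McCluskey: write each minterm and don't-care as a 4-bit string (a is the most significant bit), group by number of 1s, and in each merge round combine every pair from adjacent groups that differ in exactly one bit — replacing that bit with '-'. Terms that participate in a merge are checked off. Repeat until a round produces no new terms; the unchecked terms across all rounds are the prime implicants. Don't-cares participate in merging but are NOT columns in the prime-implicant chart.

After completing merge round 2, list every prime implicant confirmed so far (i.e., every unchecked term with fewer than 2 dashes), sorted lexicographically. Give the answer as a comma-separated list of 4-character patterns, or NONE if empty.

Round 0: 0001✓ 0010✓ 1000✓ 1001✓ 1010✓ 1011✓ 1110✓ 1111✓
Round 1: -001 -010 1-10✓ 1-11✓ 10-0✓ 10-1✓ 100-✓ 101-✓ 111-✓
Round 2: 1-1- 10--
PIs = {-001, -010, 1-1-, 10--}

-001, -010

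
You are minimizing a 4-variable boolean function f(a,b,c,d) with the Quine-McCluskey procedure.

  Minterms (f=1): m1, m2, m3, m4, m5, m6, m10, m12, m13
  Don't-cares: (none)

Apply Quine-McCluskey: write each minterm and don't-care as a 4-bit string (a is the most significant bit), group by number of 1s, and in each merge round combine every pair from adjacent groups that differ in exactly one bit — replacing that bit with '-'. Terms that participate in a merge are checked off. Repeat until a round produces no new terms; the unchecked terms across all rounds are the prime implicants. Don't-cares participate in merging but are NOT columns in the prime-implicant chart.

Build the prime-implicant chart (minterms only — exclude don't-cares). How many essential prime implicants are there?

2

[col 0] 0001*, 0010*, 0011*, 0100*, 0101*, 0110*, 1010*, 1100*, 1101*
[col 1] -010, -100*, -101*, 0-01, 0-10, 00-1, 001-, 01-0, 010-*, 110-*
[col 2] -10-
Prime implicants: -010, -10-, 0-01, 0-10, 00-1, 001-, 01-0
PI chart (minterm → PIs covering it):
  1 | 0-01,00-1
  2 | -010,0-10,001-
  3 | 00-1,001-
  4 | -10-,01-0
  5 | -10-,0-01
  6 | 0-10,01-0
  10 | -010  (sole → essential)
  12 | -10-  (sole → essential)
  13 | -10-  (sole → essential)
Essential prime implicants: -010, -10-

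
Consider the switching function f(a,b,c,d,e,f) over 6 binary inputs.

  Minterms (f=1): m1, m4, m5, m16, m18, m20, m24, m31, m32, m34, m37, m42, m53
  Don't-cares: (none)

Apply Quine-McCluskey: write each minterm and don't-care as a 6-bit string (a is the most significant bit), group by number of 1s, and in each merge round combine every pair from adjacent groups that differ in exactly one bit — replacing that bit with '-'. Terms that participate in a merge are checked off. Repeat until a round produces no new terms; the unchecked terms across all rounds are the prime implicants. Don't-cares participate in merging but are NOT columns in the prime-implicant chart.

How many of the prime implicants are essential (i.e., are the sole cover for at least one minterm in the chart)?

size-2^0 implicants → 000001(✓)  000100(✓)  000101(✓)  010000(✓)  010010(✓)  010100(✓)  011000(✓)  011111  100000(✓)  100010(✓)  100101(✓)  101010(✓)  110101(✓)
size-2^1 implicants → -00101  0-0100  000-01  00010-  01-000  010-00  0100-0  1-0101  10-010  1000-0
Unchecked terms (primes): -00101, 0-0100, 000-01, 00010-, 01-000, 010-00, 0100-0, 011111, 1-0101, 10-010, 1000-0
Minterm coverage:
  m1 ⊆ 000-01 [E]
  m4 ⊆ 0-0100,00010-
  m5 ⊆ -00101,000-01,00010-
  m16 ⊆ 01-000,010-00,0100-0
  m18 ⊆ 0100-0 [E]
  m20 ⊆ 0-0100,010-00
  m24 ⊆ 01-000 [E]
  m31 ⊆ 011111 [E]
  m32 ⊆ 1000-0 [E]
  m34 ⊆ 10-010,1000-0
  m37 ⊆ -00101,1-0101
  m42 ⊆ 10-010 [E]
  m53 ⊆ 1-0101 [E]
E = {000-01, 01-000, 0100-0, 011111, 1-0101, 10-010, 1000-0}

7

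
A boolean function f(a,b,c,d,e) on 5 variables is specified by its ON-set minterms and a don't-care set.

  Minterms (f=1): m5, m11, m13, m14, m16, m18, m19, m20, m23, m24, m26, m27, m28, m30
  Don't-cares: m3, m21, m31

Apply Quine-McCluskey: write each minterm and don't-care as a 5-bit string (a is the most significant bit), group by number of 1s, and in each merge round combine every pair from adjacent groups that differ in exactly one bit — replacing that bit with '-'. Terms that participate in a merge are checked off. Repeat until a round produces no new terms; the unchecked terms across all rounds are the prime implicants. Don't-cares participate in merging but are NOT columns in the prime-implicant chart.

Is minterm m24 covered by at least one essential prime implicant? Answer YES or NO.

NO

Round 0: 00011✓ 00101✓ 01011✓ 01101✓ 01110✓ 10000✓ 10010✓ 10011✓ 10100✓ 10101✓ 10111✓ 11000✓ 11010✓ 11011✓ 11100✓ 11110✓ 11111✓
Round 1: -0011✓ -0101 -1011✓ -1110 0-011✓ 0-101 1-000✓ 1-010✓ 1-011✓ 1-100✓ 1-111✓ 10-00✓ 10-11✓ 100-0✓ 1001-✓ 101-1 1010- 11-00✓ 11-10✓ 11-11✓ 110-0✓ 1101-✓ 111-0✓ 1111-✓
Round 2: --011 1--00 1--11 1-0-0 1-01- 11--0 11-1-
PIs = {--011, -0101, -1110, 0-101, 1--00, 1--11, 1-0-0, 1-01-, 101-1, 1010-, 11--0, 11-1-}
Coverage chart:
  m5: -0101,0-101
  m11: --011 ←essential
  m13: 0-101 ←essential
  m14: -1110 ←essential
  m16: 1--00,1-0-0
  m18: 1-0-0,1-01-
  m19: --011,1--11,1-01-
  m20: 1--00,1010-
  m23: 1--11,101-1
  m24: 1--00,1-0-0,11--0
  m26: 1-0-0,1-01-,11--0,11-1-
  m27: --011,1--11,1-01-,11-1-
  m28: 1--00,11--0
  m30: -1110,11--0,11-1-
Essential: --011, -1110, 0-101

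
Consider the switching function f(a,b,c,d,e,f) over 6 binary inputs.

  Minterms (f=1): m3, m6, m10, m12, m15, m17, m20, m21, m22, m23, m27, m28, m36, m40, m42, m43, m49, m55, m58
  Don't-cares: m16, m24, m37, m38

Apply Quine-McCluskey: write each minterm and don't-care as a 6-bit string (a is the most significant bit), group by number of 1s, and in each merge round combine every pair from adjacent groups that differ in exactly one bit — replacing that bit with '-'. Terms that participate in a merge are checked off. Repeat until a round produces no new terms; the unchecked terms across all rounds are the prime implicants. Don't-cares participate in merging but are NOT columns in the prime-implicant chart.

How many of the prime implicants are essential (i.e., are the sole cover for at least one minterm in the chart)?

[col 0] 000011, 000110*, 001010*, 001100*, 001111, 010000*, 010001*, 010100*, 010101*, 010110*, 010111*, 011000*, 011011, 011100*, 100100*, 100101*, 100110*, 101000*, 101010*, 101011*, 110001*, 110111*, 111010*
[col 1] -00110, -01010, -10001, -10111, 0-0110, 0-1100, 01-000*, 01-100*, 010-00*, 010-01*, 01000-*, 0101-0*, 0101-1*, 01010-*, 01011-*, 011-00*, 1-1010, 1001-0, 10010-, 1010-0, 10101-
[col 2] 01--00, 010-0-, 0101--
Prime implicants: -00110, -01010, -10001, -10111, 0-0110, 0-1100, 000011, 001111, 01--00, 010-0-, 0101--, 011011, 1-1010, 1001-0, 10010-, 1010-0, 10101-
PI chart (minterm → PIs covering it):
  3 | 000011  (sole → essential)
  6 | -00110,0-0110
  10 | -01010  (sole → essential)
  12 | 0-1100  (sole → essential)
  15 | 001111  (sole → essential)
  17 | -10001,010-0-
  20 | 01--00,010-0-,0101--
  21 | 010-0-,0101--
  22 | 0-0110,0101--
  23 | -10111,0101--
  27 | 011011  (sole → essential)
  28 | 0-1100,01--00
  36 | 1001-0,10010-
  40 | 1010-0  (sole → essential)
  42 | -01010,1-1010,1010-0,10101-
  43 | 10101-  (sole → essential)
  49 | -10001  (sole → essential)
  55 | -10111  (sole → essential)
  58 | 1-1010  (sole → essential)
Essential prime implicants: -01010, -10001, -10111, 0-1100, 000011, 001111, 011011, 1-1010, 1010-0, 10101-

10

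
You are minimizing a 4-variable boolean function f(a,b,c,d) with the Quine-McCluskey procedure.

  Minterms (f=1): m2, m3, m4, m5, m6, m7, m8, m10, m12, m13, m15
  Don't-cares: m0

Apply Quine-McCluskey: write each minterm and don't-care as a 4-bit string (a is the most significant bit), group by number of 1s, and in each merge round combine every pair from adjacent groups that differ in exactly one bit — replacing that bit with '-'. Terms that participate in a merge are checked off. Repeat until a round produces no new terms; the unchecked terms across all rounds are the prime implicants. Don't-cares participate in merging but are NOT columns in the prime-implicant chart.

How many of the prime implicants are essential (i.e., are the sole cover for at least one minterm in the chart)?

3

[col 0] 0000*, 0010*, 0011*, 0100*, 0101*, 0110*, 0111*, 1000*, 1010*, 1100*, 1101*, 1111*
[col 1] -000*, -010*, -100*, -101*, -111*, 0-00*, 0-10*, 0-11*, 00-0*, 001-*, 01-0*, 01-1*, 010-*, 011-*, 1-00*, 10-0*, 11-1*, 110-*
[col 2] --00, -0-0, -1-1, -10-, 0--0, 0-1-, 01--
Prime implicants: --00, -0-0, -1-1, -10-, 0--0, 0-1-, 01--
PI chart (minterm → PIs covering it):
  2 | -0-0,0--0,0-1-
  3 | 0-1-  (sole → essential)
  4 | --00,-10-,0--0,01--
  5 | -1-1,-10-,01--
  6 | 0--0,0-1-,01--
  7 | -1-1,0-1-,01--
  8 | --00,-0-0
  10 | -0-0  (sole → essential)
  12 | --00,-10-
  13 | -1-1,-10-
  15 | -1-1  (sole → essential)
Essential prime implicants: -0-0, -1-1, 0-1-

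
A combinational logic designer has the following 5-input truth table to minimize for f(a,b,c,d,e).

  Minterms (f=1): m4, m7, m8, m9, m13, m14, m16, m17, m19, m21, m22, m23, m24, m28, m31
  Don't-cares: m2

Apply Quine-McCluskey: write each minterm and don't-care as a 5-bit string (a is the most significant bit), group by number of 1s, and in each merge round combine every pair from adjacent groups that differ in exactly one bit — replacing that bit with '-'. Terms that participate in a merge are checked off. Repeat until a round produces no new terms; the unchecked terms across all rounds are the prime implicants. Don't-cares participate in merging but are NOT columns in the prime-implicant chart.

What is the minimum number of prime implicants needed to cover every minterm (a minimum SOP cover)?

size-2^0 implicants → 00010  00100  00111(✓)  01000(✓)  01001(✓)  01101(✓)  01110  10000(✓)  10001(✓)  10011(✓)  10101(✓)  10110(✓)  10111(✓)  11000(✓)  11100(✓)  11111(✓)
size-2^1 implicants → -0111  -1000  01-01  0100-  1-000  1-111  10-01(✓)  10-11(✓)  100-1(✓)  1000-  101-1(✓)  1011-  11-00
size-2^2 implicants → 10--1
Unchecked terms (primes): -0111, -1000, 00010, 00100, 01-01, 0100-, 01110, 1-000, 1-111, 10--1, 1000-, 1011-, 11-00
Minterm coverage:
  m4 ⊆ 00100 [E]
  m7 ⊆ -0111 [E]
  m8 ⊆ -1000,0100-
  m9 ⊆ 01-01,0100-
  m13 ⊆ 01-01 [E]
  m14 ⊆ 01110 [E]
  m16 ⊆ 1-000,1000-
  m17 ⊆ 10--1,1000-
  m19 ⊆ 10--1 [E]
  m21 ⊆ 10--1 [E]
  m22 ⊆ 1011- [E]
  m23 ⊆ -0111,1-111,10--1,1011-
  m24 ⊆ -1000,1-000,11-00
  m28 ⊆ 11-00 [E]
  m31 ⊆ 1-111 [E]
E = {-0111, 00100, 01-01, 01110, 1-111, 10--1, 1011-, 11-00}
Petrick residual → -1000, 1-000
Cover = b'cde + bc'd'e' + a'b'cd'e' + a'bd'e + a'bcde' + ac'd'e' + acde + ab'e + ab'cd + abd'e'  |cover|=10

10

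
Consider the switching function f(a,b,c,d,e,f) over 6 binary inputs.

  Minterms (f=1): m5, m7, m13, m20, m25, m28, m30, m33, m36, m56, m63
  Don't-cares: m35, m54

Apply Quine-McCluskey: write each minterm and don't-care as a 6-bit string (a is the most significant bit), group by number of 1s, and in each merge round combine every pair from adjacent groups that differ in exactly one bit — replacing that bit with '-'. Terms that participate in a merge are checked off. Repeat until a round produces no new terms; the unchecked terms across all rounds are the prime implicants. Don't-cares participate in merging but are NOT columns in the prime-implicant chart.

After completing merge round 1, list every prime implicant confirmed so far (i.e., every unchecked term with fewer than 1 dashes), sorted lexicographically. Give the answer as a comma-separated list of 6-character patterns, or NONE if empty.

Round 0: 000101✓ 000111✓ 001101✓ 010100✓ 011001 011100✓ 011110✓ 100001✓ 100011✓ 100100 110110 111000 111111
Round 1: 00-101 0001-1 01-100 0111-0 1000-1
PIs = {00-101, 0001-1, 01-100, 011001, 0111-0, 1000-1, 100100, 110110, 111000, 111111}

011001, 100100, 110110, 111000, 111111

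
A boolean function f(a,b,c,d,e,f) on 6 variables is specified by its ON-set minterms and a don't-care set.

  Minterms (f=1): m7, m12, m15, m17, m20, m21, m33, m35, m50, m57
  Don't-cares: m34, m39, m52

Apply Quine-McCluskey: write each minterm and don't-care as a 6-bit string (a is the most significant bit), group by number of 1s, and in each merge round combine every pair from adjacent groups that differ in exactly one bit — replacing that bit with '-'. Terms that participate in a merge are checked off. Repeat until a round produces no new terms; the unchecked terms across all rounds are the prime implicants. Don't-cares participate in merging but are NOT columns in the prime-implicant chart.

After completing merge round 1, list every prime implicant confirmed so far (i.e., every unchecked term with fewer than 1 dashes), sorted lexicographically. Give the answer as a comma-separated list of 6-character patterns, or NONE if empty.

001100, 111001

[col 0] 000111*, 001100, 001111*, 010001*, 010100*, 010101*, 100001*, 100010*, 100011*, 100111*, 110010*, 110100*, 111001
[col 1] -00111, -10100, 00-111, 010-01, 01010-, 1-0010, 100-11, 1000-1, 10001-
Prime implicants: -00111, -10100, 00-111, 001100, 010-01, 01010-, 1-0010, 100-11, 1000-1, 10001-, 111001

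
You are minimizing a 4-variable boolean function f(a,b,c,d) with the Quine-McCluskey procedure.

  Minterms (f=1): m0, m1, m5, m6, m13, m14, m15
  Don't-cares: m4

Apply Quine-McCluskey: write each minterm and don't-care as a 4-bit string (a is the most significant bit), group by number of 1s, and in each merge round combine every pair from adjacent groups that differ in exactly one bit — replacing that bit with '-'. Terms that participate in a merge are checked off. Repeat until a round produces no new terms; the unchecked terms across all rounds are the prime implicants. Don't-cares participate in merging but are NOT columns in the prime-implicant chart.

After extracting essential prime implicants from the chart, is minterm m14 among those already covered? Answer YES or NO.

NO

[col 0] 0000*, 0001*, 0100*, 0101*, 0110*, 1101*, 1110*, 1111*
[col 1] -101, -110, 0-00*, 0-01*, 000-*, 01-0, 010-*, 11-1, 111-
[col 2] 0-0-
Prime implicants: -101, -110, 0-0-, 01-0, 11-1, 111-
PI chart (minterm → PIs covering it):
  0 | 0-0-  (sole → essential)
  1 | 0-0-  (sole → essential)
  5 | -101,0-0-
  6 | -110,01-0
  13 | -101,11-1
  14 | -110,111-
  15 | 11-1,111-
Essential prime implicants: 0-0-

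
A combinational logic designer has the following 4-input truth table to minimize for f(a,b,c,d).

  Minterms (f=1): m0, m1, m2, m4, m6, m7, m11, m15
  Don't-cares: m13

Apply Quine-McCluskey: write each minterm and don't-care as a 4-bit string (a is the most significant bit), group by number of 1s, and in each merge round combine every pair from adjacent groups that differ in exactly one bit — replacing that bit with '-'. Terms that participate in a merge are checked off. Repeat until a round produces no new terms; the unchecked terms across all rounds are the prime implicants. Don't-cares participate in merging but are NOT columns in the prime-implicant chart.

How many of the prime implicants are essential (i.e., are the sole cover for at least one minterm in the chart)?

3

Round 0: 0000✓ 0001✓ 0010✓ 0100✓ 0110✓ 0111✓ 1011✓ 1101✓ 1111✓
Round 1: -111 0-00✓ 0-10✓ 00-0✓ 000- 01-0✓ 011- 1-11 11-1
Round 2: 0--0
PIs = {-111, 0--0, 000-, 011-, 1-11, 11-1}
Coverage chart:
  m0: 0--0,000-
  m1: 000- ←essential
  m2: 0--0 ←essential
  m4: 0--0 ←essential
  m6: 0--0,011-
  m7: -111,011-
  m11: 1-11 ←essential
  m15: -111,1-11,11-1
Essential: 0--0, 000-, 1-11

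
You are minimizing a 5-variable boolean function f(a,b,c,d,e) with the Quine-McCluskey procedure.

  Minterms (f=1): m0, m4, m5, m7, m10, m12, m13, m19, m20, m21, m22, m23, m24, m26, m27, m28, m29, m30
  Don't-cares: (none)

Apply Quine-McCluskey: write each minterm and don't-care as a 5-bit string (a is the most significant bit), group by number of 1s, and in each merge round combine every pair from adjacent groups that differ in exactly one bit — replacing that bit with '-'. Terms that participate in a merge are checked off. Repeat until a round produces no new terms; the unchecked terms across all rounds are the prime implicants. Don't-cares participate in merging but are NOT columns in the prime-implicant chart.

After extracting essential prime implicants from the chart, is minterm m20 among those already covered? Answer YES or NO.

YES

Round 0: 00000✓ 00100✓ 00101✓ 00111✓ 01010✓ 01100✓ 01101✓ 10011✓ 10100✓ 10101✓ 10110✓ 10111✓ 11000✓ 11010✓ 11011✓ 11100✓ 11101✓ 11110✓
Round 1: -0100✓ -0101✓ -0111✓ -1010 -1100✓ -1101✓ 0-100✓ 0-101✓ 00-00 001-1✓ 0010-✓ 0110-✓ 1-011 1-100✓ 1-101✓ 1-110✓ 10-11 101-0✓ 101-1✓ 1010-✓ 1011-✓ 11-00✓ 11-10✓ 110-0✓ 1101- 111-0✓ 1110-✓
Round 2: --100✓ --101✓ -01-1 -010-✓ -110-✓ 0-10-✓ 1-1-0 1-10-✓ 101-- 11--0
Round 3: --10-
PIs = {--10-, -01-1, -1010, 00-00, 1-011, 1-1-0, 10-11, 101--, 11--0, 1101-}
Coverage chart:
  m0: 00-00 ←essential
  m4: --10-,00-00
  m5: --10-,-01-1
  m7: -01-1 ←essential
  m10: -1010 ←essential
  m12: --10- ←essential
  m13: --10- ←essential
  m19: 1-011,10-11
  m20: --10-,1-1-0,101--
  m21: --10-,-01-1,101--
  m22: 1-1-0,101--
  m23: -01-1,10-11,101--
  m24: 11--0 ←essential
  m26: -1010,11--0,1101-
  m27: 1-011,1101-
  m28: --10-,1-1-0,11--0
  m29: --10- ←essential
  m30: 1-1-0,11--0
Essential: --10-, -01-1, -1010, 00-00, 11--0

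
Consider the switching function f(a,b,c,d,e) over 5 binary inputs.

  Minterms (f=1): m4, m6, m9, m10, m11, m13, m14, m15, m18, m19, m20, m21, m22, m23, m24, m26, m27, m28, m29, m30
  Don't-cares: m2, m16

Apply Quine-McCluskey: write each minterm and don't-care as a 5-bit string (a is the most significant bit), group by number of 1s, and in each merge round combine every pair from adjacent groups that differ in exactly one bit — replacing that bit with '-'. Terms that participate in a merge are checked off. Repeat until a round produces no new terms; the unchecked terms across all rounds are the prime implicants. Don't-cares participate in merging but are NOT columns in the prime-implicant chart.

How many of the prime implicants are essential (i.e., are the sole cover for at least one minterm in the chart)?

3

Round 0: 00010✓ 00100✓ 00110✓ 01001✓ 01010✓ 01011✓ 01101✓ 01110✓ 01111✓ 10000✓ 10010✓ 10011✓ 10100✓ 10101✓ 10110✓ 10111✓ 11000✓ 11010✓ 11011✓ 11100✓ 11101✓ 11110✓
Round 1: -0010✓ -0100✓ -0110✓ -1010✓ -1011✓ -1101 -1110✓ 0-010✓ 0-110✓ 00-10✓ 001-0✓ 01-01✓ 01-10✓ 01-11✓ 010-1✓ 0101-✓ 011-1✓ 0111-✓ 1-000✓ 1-010✓ 1-011✓ 1-100✓ 1-101✓ 1-110✓ 10-00✓ 10-10✓ 10-11✓ 100-0✓ 1001-✓ 101-0✓ 101-1✓ 1010-✓ 1011-✓ 11-00✓ 11-10✓ 110-0✓ 1101-✓ 111-0✓ 1110-✓
Round 2: --010✓ --110✓ -0-10✓ -01-0 -1-10✓ -101- 0--10✓ 01--1 01-1- 1--00✓ 1--10✓ 1-0-0✓ 1-01- 1-1-0✓ 1-10- 10--0✓ 10-1- 101-- 11--0✓
Round 3: ---10 1---0
PIs = {---10, -01-0, -101-, -1101, 01--1, 01-1-, 1---0, 1-01-, 1-10-, 10-1-, 101--}
Coverage chart:
  m4: -01-0 ←essential
  m6: ---10,-01-0
  m9: 01--1 ←essential
  m10: ---10,-101-,01-1-
  m11: -101-,01--1,01-1-
  m13: -1101,01--1
  m14: ---10,01-1-
  m15: 01--1,01-1-
  m18: ---10,1---0,1-01-,10-1-
  m19: 1-01-,10-1-
  m20: -01-0,1---0,1-10-,101--
  m21: 1-10-,101--
  m22: ---10,-01-0,1---0,10-1-,101--
  m23: 10-1-,101--
  m24: 1---0 ←essential
  m26: ---10,-101-,1---0,1-01-
  m27: -101-,1-01-
  m28: 1---0,1-10-
  m29: -1101,1-10-
  m30: ---10,1---0
Essential: -01-0, 01--1, 1---0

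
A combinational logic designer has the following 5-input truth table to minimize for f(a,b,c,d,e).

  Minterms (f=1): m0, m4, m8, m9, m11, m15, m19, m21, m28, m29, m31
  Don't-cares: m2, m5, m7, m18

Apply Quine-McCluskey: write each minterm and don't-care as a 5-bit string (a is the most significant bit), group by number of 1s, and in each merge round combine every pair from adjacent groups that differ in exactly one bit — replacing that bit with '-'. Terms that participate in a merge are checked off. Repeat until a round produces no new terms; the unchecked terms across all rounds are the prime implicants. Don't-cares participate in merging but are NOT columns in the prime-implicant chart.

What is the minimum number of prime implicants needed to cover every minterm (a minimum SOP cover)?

Round 0: 00000✓ 00010✓ 00100✓ 00101✓ 00111✓ 01000✓ 01001✓ 01011✓ 01111✓ 10010✓ 10011✓ 10101✓ 11100✓ 11101✓ 11111✓
Round 1: -0010 -0101 -1111 0-000 0-111 00-00 000-0 001-1 0010- 01-11 010-1 0100- 1-101 1001- 111-1 1110-
PIs = {-0010, -0101, -1111, 0-000, 0-111, 00-00, 000-0, 001-1, 0010-, 01-11, 010-1, 0100-, 1-101, 1001-, 111-1, 1110-}
Coverage chart:
  m0: 0-000,00-00,000-0
  m4: 00-00,0010-
  m8: 0-000,0100-
  m9: 010-1,0100-
  m11: 01-11,010-1
  m15: -1111,0-111,01-11
  m19: 1001- ←essential
  m21: -0101,1-101
  m28: 1110- ←essential
  m29: 1-101,111-1,1110-
  m31: -1111,111-1
Essential: 1001-, 1110-
Petrick residual → -0101, -1111, 0-000, 00-00, 010-1
Min cover (7 terms): b'cd'e + bcde + a'c'd'e' + a'b'd'e' + a'bc'e + ab'c'd + abcd'

7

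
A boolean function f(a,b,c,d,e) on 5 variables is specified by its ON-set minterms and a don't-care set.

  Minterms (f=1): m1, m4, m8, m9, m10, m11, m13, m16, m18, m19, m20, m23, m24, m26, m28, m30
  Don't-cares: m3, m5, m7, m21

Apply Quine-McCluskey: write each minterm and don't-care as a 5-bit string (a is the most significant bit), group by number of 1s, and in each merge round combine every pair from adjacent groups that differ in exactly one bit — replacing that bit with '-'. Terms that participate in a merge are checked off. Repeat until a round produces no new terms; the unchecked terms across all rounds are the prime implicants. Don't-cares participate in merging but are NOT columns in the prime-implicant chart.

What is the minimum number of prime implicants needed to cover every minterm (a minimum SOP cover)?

Round 0: 00001✓ 00011✓ 00100✓ 00101✓ 00111✓ 01000✓ 01001✓ 01010✓ 01011✓ 01101✓ 10000✓ 10010✓ 10011✓ 10100✓ 10101✓ 10111✓ 11000✓ 11010✓ 11100✓ 11110✓
Round 1: -0011✓ -0100✓ -0101✓ -0111✓ -1000✓ -1010✓ 0-001✓ 0-011✓ 0-101✓ 00-01✓ 00-11✓ 000-1✓ 001-1✓ 0010-✓ 01-01✓ 010-0✓ 010-1✓ 0100-✓ 0101-✓ 1-000✓ 1-010✓ 1-100✓ 10-00✓ 10-11✓ 100-0✓ 1001- 101-1✓ 1010-✓ 11-00✓ 11-10✓ 110-0✓ 111-0✓
Round 2: -0-11 -01-1 -010- -10-0 0--01 0-0-1 00--1 010-- 1--00 1-0-0 11--0
PIs = {-0-11, -01-1, -010-, -10-0, 0--01, 0-0-1, 00--1, 010--, 1--00, 1-0-0, 1001-, 11--0}
Coverage chart:
  m1: 0--01,0-0-1,00--1
  m4: -010- ←essential
  m8: -10-0,010--
  m9: 0--01,0-0-1,010--
  m10: -10-0,010--
  m11: 0-0-1,010--
  m13: 0--01 ←essential
  m16: 1--00,1-0-0
  m18: 1-0-0,1001-
  m19: -0-11,1001-
  m20: -010-,1--00
  m23: -0-11,-01-1
  m24: -10-0,1--00,1-0-0,11--0
  m26: -10-0,1-0-0,11--0
  m28: 1--00,11--0
  m30: 11--0 ←essential
Essential: -010-, 0--01, 11--0
Petrick residual → -0-11, 010--, 1-0-0
Min cover (6 terms): b'de + b'cd' + a'd'e + a'bc' + ac'e' + abe'

6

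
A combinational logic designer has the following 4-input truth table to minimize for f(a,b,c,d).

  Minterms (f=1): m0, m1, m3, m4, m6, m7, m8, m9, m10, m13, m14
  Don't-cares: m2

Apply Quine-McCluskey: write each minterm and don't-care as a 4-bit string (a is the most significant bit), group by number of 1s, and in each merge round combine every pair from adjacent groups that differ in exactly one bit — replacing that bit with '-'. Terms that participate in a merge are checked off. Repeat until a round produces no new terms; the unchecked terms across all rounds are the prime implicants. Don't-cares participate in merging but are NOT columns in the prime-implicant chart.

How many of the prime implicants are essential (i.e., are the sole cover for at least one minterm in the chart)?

size-2^0 implicants → 0000(✓)  0001(✓)  0010(✓)  0011(✓)  0100(✓)  0110(✓)  0111(✓)  1000(✓)  1001(✓)  1010(✓)  1101(✓)  1110(✓)
size-2^1 implicants → -000(✓)  -001(✓)  -010(✓)  -110(✓)  0-00(✓)  0-10(✓)  0-11(✓)  00-0(✓)  00-1(✓)  000-(✓)  001-(✓)  01-0(✓)  011-(✓)  1-01  1-10(✓)  10-0(✓)  100-(✓)
size-2^2 implicants → --10  -0-0  -00-  0--0  0-1-  00--
Unchecked terms (primes): --10, -0-0, -00-, 0--0, 0-1-, 00--, 1-01
Minterm coverage:
  m0 ⊆ -0-0,-00-,0--0,00--
  m1 ⊆ -00-,00--
  m3 ⊆ 0-1-,00--
  m4 ⊆ 0--0 [E]
  m6 ⊆ --10,0--0,0-1-
  m7 ⊆ 0-1- [E]
  m8 ⊆ -0-0,-00-
  m9 ⊆ -00-,1-01
  m10 ⊆ --10,-0-0
  m13 ⊆ 1-01 [E]
  m14 ⊆ --10 [E]
E = {--10, 0--0, 0-1-, 1-01}

4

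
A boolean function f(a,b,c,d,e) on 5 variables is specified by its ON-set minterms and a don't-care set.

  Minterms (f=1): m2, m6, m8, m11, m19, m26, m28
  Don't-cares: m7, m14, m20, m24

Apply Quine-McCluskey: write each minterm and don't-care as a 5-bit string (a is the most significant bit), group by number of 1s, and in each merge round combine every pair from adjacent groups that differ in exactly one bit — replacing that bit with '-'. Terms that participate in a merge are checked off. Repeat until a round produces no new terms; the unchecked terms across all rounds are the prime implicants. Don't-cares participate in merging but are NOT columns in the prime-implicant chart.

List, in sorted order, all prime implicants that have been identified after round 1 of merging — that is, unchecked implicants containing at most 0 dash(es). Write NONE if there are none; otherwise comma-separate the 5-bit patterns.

Round 0: 00010✓ 00110✓ 00111✓ 01000✓ 01011 01110✓ 10011 10100✓ 11000✓ 11010✓ 11100✓
Round 1: -1000 0-110 00-10 0011- 1-100 11-00 110-0
PIs = {-1000, 0-110, 00-10, 0011-, 01011, 1-100, 10011, 11-00, 110-0}

01011, 10011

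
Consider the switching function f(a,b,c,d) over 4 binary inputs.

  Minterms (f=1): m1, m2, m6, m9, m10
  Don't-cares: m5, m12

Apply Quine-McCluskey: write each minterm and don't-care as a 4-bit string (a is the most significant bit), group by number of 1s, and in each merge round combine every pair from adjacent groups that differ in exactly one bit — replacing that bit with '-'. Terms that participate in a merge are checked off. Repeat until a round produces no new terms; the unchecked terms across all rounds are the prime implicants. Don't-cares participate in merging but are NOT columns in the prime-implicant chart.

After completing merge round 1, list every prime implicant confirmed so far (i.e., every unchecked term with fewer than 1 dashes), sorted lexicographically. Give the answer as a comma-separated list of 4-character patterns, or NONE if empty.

1100

size-2^0 implicants → 0001(✓)  0010(✓)  0101(✓)  0110(✓)  1001(✓)  1010(✓)  1100
size-2^1 implicants → -001  -010  0-01  0-10
Unchecked terms (primes): -001, -010, 0-01, 0-10, 1100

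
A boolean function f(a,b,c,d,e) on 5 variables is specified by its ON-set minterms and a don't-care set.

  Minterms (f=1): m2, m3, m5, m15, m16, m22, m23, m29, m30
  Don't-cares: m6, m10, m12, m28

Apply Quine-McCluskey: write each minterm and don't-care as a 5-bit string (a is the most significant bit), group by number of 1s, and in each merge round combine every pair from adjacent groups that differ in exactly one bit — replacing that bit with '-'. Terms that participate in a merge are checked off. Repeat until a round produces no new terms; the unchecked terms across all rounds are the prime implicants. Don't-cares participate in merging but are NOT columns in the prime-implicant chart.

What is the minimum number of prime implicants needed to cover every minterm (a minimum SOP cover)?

7

size-2^0 implicants → 00010(✓)  00011(✓)  00101  00110(✓)  01010(✓)  01100(✓)  01111  10000  10110(✓)  10111(✓)  11100(✓)  11101(✓)  11110(✓)
size-2^1 implicants → -0110  -1100  0-010  00-10  0001-  1-110  1011-  111-0  1110-
Unchecked terms (primes): -0110, -1100, 0-010, 00-10, 0001-, 00101, 01111, 1-110, 10000, 1011-, 111-0, 1110-
Minterm coverage:
  m2 ⊆ 0-010,00-10,0001-
  m3 ⊆ 0001- [E]
  m5 ⊆ 00101 [E]
  m15 ⊆ 01111 [E]
  m16 ⊆ 10000 [E]
  m22 ⊆ -0110,1-110,1011-
  m23 ⊆ 1011- [E]
  m29 ⊆ 1110- [E]
  m30 ⊆ 1-110,111-0
E = {0001-, 00101, 01111, 10000, 1011-, 1110-}
Petrick residual → 1-110
Cover = a'b'c'd + a'b'cd'e + a'bcde + acde' + ab'c'd'e' + ab'cd + abcd'  |cover|=7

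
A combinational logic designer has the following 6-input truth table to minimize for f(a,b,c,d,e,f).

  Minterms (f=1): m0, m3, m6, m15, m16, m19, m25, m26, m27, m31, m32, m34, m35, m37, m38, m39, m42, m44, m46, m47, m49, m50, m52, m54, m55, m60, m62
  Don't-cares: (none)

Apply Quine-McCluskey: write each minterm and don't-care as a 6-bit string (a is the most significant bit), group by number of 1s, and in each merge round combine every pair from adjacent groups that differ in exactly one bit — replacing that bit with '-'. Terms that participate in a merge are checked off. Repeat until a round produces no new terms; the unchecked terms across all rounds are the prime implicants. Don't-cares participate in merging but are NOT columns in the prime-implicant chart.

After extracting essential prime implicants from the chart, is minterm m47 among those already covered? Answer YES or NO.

NO

Round 0: 000000✓ 000011✓ 000110✓ 001111✓ 010000✓ 010011✓ 011001✓ 011010✓ 011011✓ 011111✓ 100000✓ 100010✓ 100011✓ 100101✓ 100110✓ 100111✓ 101010✓ 101100✓ 101110✓ 101111✓ 110001 110010✓ 110100✓ 110110✓ 110111✓ 111100✓ 111110✓
Round 1: -00000 -00011 -00110 -01111 0-0000 0-0011 0-1111 01-011 011-11 0110-1 01101- 1-0010✓ 1-0110✓ 1-0111✓ 1-1100✓ 1-1110✓ 10-010✓ 10-110✓ 10-111✓ 100-10✓ 100-11✓ 1000-0 10001-✓ 1001-1 10011-✓ 101-10✓ 1011-0✓ 10111-✓ 11-100✓ 11-110✓ 110-10✓ 1101-0✓ 11011-✓ 1111-0✓
Round 2: 1--110 1-0-10 1-011- 1-11-0 10--10 10-11- 100-1- 11-1-0
PIs = {-00000, -00011, -00110, -01111, 0-0000, 0-0011, 0-1111, 01-011, 011-11, 0110-1, 01101-, 1--110, 1-0-10, 1-011-, 1-11-0, 10--10, 10-11-, 100-1-, 1000-0, 1001-1, 11-1-0, 110001}
Coverage chart:
  m0: -00000,0-0000
  m3: -00011,0-0011
  m6: -00110 ←essential
  m15: -01111,0-1111
  m16: 0-0000 ←essential
  m19: 0-0011,01-011
  m25: 0110-1 ←essential
  m26: 01101- ←essential
  m27: 01-011,011-11,0110-1,01101-
  m31: 0-1111,011-11
  m32: -00000,1000-0
  m34: 1-0-10,10--10,100-1-,1000-0
  m35: -00011,100-1-
  m37: 1001-1 ←essential
  m38: -00110,1--110,1-0-10,1-011-,10--10,10-11-,100-1-
  m39: 1-011-,10-11-,100-1-,1001-1
  m42: 10--10 ←essential
  m44: 1-11-0 ←essential
  m46: 1--110,1-11-0,10--10,10-11-
  m47: -01111,10-11-
  m49: 110001 ←essential
  m50: 1-0-10 ←essential
  m52: 11-1-0 ←essential
  m54: 1--110,1-0-10,1-011-,11-1-0
  m55: 1-011- ←essential
  m60: 1-11-0,11-1-0
  m62: 1--110,1-11-0,11-1-0
Essential: -00110, 0-0000, 0110-1, 01101-, 1-0-10, 1-011-, 1-11-0, 10--10, 1001-1, 11-1-0, 110001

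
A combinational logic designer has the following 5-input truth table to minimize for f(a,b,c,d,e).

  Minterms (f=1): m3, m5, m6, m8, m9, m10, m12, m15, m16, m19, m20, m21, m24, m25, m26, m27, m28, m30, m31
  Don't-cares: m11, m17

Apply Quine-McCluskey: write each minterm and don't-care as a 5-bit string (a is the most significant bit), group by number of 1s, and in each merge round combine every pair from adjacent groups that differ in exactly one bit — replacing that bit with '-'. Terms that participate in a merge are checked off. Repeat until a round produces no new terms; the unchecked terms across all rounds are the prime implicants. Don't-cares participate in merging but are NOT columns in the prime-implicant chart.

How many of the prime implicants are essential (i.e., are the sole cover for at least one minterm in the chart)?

6

[col 0] 00011*, 00101*, 00110, 01000*, 01001*, 01010*, 01011*, 01100*, 01111*, 10000*, 10001*, 10011*, 10100*, 10101*, 11000*, 11001*, 11010*, 11011*, 11100*, 11110*, 11111*
[col 1] -0011*, -0101, -1000*, -1001*, -1010*, -1011*, -1100*, -1111*, 0-011*, 01-00*, 01-11*, 010-0*, 010-1*, 0100-*, 0101-*, 1-000*, 1-001*, 1-011*, 1-100*, 10-00*, 10-01*, 100-1*, 1000-*, 1010-*, 11-00*, 11-10*, 11-11*, 110-0*, 110-1*, 1100-*, 1101-*, 111-0*, 1111-*
[col 2] --011, -1-00, -1-11, -10-0*, -10-1*, -100-*, -101-*, 010--*, 1--00, 1-0-1, 1-00-, 10-0-, 11--0, 11-1-, 110--*
[col 3] -10--
Prime implicants: --011, -0101, -1-00, -1-11, -10--, 00110, 1--00, 1-0-1, 1-00-, 10-0-, 11--0, 11-1-
PI chart (minterm → PIs covering it):
  3 | --011  (sole → essential)
  5 | -0101  (sole → essential)
  6 | 00110  (sole → essential)
  8 | -1-00,-10--
  9 | -10--  (sole → essential)
  10 | -10--  (sole → essential)
  12 | -1-00  (sole → essential)
  15 | -1-11  (sole → essential)
  16 | 1--00,1-00-,10-0-
  19 | --011,1-0-1
  20 | 1--00,10-0-
  21 | -0101,10-0-
  24 | -1-00,-10--,1--00,1-00-,11--0
  25 | -10--,1-0-1,1-00-
  26 | -10--,11--0,11-1-
  27 | --011,-1-11,-10--,1-0-1,11-1-
  28 | -1-00,1--00,11--0
  30 | 11--0,11-1-
  31 | -1-11,11-1-
Essential prime implicants: --011, -0101, -1-00, -1-11, -10--, 00110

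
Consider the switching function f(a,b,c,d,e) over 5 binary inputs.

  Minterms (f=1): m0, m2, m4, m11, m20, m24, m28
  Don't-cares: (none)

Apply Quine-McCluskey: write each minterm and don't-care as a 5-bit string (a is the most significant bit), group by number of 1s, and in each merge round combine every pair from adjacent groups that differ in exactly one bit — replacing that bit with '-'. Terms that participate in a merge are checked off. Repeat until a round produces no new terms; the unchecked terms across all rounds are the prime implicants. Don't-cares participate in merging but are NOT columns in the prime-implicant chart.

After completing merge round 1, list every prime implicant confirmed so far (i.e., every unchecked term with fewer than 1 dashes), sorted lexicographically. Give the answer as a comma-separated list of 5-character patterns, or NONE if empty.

Round 0: 00000✓ 00010✓ 00100✓ 01011 10100✓ 11000✓ 11100✓
Round 1: -0100 00-00 000-0 1-100 11-00
PIs = {-0100, 00-00, 000-0, 01011, 1-100, 11-00}

01011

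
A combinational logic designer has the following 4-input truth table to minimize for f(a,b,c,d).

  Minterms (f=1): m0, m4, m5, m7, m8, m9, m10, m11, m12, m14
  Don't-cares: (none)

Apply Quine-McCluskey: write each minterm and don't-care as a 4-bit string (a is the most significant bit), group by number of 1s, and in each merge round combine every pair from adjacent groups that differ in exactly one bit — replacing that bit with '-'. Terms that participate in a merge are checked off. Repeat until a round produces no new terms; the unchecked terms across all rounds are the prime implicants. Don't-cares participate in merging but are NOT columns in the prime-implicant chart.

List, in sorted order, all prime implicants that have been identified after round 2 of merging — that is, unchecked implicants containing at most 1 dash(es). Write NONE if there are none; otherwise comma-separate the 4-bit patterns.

size-2^0 implicants → 0000(✓)  0100(✓)  0101(✓)  0111(✓)  1000(✓)  1001(✓)  1010(✓)  1011(✓)  1100(✓)  1110(✓)
size-2^1 implicants → -000(✓)  -100(✓)  0-00(✓)  01-1  010-  1-00(✓)  1-10(✓)  10-0(✓)  10-1(✓)  100-(✓)  101-(✓)  11-0(✓)
size-2^2 implicants → --00  1--0  10--
Unchecked terms (primes): --00, 01-1, 010-, 1--0, 10--

01-1, 010-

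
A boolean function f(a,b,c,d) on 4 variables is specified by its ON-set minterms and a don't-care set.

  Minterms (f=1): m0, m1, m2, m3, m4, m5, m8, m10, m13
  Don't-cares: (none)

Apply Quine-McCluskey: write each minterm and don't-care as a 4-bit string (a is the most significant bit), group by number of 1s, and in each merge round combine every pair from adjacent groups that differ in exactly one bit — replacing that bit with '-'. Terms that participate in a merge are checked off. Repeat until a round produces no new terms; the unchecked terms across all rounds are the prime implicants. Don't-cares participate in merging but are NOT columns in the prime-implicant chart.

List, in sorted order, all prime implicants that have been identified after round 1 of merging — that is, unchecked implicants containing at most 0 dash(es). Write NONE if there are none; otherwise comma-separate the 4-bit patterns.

[col 0] 0000*, 0001*, 0010*, 0011*, 0100*, 0101*, 1000*, 1010*, 1101*
[col 1] -000*, -010*, -101, 0-00*, 0-01*, 00-0*, 00-1*, 000-*, 001-*, 010-*, 10-0*
[col 2] -0-0, 0-0-, 00--
Prime implicants: -0-0, -101, 0-0-, 00--

NONE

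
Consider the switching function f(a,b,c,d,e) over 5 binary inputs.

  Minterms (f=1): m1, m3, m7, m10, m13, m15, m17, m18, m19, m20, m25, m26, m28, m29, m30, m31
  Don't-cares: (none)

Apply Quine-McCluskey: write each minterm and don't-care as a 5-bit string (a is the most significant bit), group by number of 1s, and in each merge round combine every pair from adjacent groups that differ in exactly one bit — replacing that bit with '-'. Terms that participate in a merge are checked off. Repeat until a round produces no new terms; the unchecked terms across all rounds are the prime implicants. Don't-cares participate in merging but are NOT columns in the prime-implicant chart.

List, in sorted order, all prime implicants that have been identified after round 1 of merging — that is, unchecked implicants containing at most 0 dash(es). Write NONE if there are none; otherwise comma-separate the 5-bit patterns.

[col 0] 00001*, 00011*, 00111*, 01010*, 01101*, 01111*, 10001*, 10010*, 10011*, 10100*, 11001*, 11010*, 11100*, 11101*, 11110*, 11111*
[col 1] -0001*, -0011*, -1010, -1101*, -1111*, 0-111, 00-11, 000-1*, 011-1*, 1-001, 1-010, 1-100, 100-1*, 1001-, 11-01, 11-10, 111-0*, 111-1*, 1110-*, 1111-*
[col 2] -00-1, -11-1, 111--
Prime implicants: -00-1, -1010, -11-1, 0-111, 00-11, 1-001, 1-010, 1-100, 1001-, 11-01, 11-10, 111--

NONE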